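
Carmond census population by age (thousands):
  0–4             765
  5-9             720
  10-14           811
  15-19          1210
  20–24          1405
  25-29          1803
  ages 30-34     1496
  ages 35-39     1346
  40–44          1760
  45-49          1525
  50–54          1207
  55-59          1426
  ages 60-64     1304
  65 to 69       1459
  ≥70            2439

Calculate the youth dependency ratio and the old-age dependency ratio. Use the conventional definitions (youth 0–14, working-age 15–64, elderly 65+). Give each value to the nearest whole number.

Youth dependency ratio: 16
Old-age dependency ratio: 27

0–14: 765 + 720 + 811 = 2296
15–64: 1210 + 1405 + 1803 + 1496 + 1346 + 1760 + 1525 + 1207 + 1426 + 1304 = 14482
65+: 1459 + 2439 = 3898
Youth dependency ratio = 2296 / 14482 × 100 = 16
Old-age dependency ratio = 3898 / 14482 × 100 = 27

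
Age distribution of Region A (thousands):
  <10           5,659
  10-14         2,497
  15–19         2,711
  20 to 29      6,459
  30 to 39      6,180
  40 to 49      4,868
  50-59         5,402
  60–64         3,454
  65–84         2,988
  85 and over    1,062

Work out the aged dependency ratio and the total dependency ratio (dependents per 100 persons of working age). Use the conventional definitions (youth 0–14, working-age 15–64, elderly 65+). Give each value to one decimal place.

Old-age dependency ratio: 13.9
Total dependency ratio: 42.0

0–14: 5,659 + 2,497 = 8,156
15–64: 2,711 + 6,459 + 6,180 + 4,868 + 5,402 + 3,454 = 29,074
65+: 2,988 + 1,062 = 4,050
Old-age dependency ratio = 4,050 / 29,074 × 100 = 13.9
Total dependency ratio = (8,156 + 4,050) / 29,074 × 100 = 12,206 / 29,074 × 100 = 42.0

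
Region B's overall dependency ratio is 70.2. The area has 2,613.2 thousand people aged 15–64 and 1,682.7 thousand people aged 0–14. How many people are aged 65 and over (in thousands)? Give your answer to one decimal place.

Total dependency ratio = (youth + elderly) / working-age × 100
70.2 = (1,682.7 + E) / 2,613.2 × 100
⇒ 151.8

Aged 65 and over: 151.8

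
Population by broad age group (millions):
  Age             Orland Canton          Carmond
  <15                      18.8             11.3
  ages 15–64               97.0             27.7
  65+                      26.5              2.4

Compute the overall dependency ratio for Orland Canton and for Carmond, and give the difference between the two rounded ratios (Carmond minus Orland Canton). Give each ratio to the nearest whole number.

Orland Canton: (18.8 + 26.5) / 97.0 × 100 = 45.3 / 97.0 × 100 = 47
Carmond: (11.3 + 2.4) / 27.7 × 100 = 13.7 / 27.7 × 100 = 49

Orland Canton: 47
Carmond: 49
Difference: +2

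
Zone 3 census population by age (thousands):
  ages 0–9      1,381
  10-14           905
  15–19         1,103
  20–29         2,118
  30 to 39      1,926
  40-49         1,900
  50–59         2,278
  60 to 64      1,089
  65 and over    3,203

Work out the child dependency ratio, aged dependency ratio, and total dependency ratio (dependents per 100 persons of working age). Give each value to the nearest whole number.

Youth dependency ratio: 22
Old-age dependency ratio: 31
Total dependency ratio: 53

0–14: 1,381 + 905 = 2,286
15–64: 1,103 + 2,118 + 1,926 + 1,900 + 2,278 + 1,089 = 10,414
65+: 3,203
Youth dependency ratio = 2,286 / 10,414 × 100 = 22
Old-age dependency ratio = 3,203 / 10,414 × 100 = 31
Total dependency ratio = (2,286 + 3,203) / 10,414 × 100 = 5,489 / 10,414 × 100 = 53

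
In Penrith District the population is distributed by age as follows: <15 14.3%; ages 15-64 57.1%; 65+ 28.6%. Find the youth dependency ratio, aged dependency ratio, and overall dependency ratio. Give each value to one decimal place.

Youth dependency ratio = 14.3 / 57.1 × 100 = 25.0
Old-age dependency ratio = 28.6 / 57.1 × 100 = 50.1
Total dependency ratio = (14.3 + 28.6) / 57.1 × 100 = 42.9 / 57.1 × 100 = 75.1

Youth dependency ratio: 25.0
Old-age dependency ratio: 50.1
Total dependency ratio: 75.1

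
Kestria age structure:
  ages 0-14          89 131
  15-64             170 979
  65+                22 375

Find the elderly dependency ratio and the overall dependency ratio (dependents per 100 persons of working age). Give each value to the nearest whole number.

Old-age dependency ratio: 13
Total dependency ratio: 65

Old-age dependency ratio = 22 375 / 170 979 × 100 = 13
Total dependency ratio = (89 131 + 22 375) / 170 979 × 100 = 111 506 / 170 979 × 100 = 65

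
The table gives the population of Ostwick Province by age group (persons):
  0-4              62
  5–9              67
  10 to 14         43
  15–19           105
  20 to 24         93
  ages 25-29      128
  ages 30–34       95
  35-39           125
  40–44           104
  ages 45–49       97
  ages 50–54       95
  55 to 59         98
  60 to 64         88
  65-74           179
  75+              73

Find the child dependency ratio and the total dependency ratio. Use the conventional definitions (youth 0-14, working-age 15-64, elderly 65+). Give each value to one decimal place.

0–14: 62 + 67 + 43 = 172
15–64: 105 + 93 + 128 + 95 + 125 + 104 + 97 + 95 + 98 + 88 = 1028
65+: 179 + 73 = 252
Youth dependency ratio = 172 / 1028 × 100 = 16.7
Total dependency ratio = (172 + 252) / 1028 × 100 = 424 / 1028 × 100 = 41.2

Youth dependency ratio: 16.7
Total dependency ratio: 41.2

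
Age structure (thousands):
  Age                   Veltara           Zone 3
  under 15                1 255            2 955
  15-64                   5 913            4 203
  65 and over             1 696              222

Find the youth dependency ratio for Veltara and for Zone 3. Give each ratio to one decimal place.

Veltara: 1 255 / 5 913 × 100 = 21.2
Zone 3: 2 955 / 4 203 × 100 = 70.3

Veltara: 21.2
Zone 3: 70.3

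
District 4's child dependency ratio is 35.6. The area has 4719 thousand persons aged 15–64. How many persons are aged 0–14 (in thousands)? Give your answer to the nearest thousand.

Aged 0–14: 1680

Youth dependency ratio = youth / working-age × 100
35.6 = Y / 4719 × 100
⇒ 1680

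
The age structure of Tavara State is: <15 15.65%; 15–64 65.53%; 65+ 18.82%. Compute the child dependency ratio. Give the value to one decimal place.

Youth dependency ratio = 15.65 / 65.53 × 100 = 23.9

Youth dependency ratio: 23.9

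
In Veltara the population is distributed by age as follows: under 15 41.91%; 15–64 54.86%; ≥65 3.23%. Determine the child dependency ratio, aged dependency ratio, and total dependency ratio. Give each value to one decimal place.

Youth dependency ratio: 76.4
Old-age dependency ratio: 5.9
Total dependency ratio: 82.3

Youth dependency ratio = 41.91 / 54.86 × 100 = 76.4
Old-age dependency ratio = 3.23 / 54.86 × 100 = 5.9
Total dependency ratio = (41.91 + 3.23) / 54.86 × 100 = 45.14 / 54.86 × 100 = 82.3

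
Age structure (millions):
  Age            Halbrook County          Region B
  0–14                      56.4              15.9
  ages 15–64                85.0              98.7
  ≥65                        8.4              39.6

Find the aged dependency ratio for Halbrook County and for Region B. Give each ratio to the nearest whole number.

Halbrook County: 8.4 / 85.0 × 100 = 10
Region B: 39.6 / 98.7 × 100 = 40

Halbrook County: 10
Region B: 40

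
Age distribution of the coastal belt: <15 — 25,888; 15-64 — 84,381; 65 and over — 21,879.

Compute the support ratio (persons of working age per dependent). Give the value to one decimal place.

Support ratio = 84,381 / (25,888 + 21,879) = 84,381 / 47,767 = 1.8

Support ratio: 1.8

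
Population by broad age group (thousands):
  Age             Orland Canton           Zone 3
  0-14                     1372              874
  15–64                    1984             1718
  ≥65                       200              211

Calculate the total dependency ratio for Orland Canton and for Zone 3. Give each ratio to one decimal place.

Orland Canton: (1372 + 200) / 1984 × 100 = 1572 / 1984 × 100 = 79.2
Zone 3: (874 + 211) / 1718 × 100 = 1085 / 1718 × 100 = 63.2

Orland Canton: 79.2
Zone 3: 63.2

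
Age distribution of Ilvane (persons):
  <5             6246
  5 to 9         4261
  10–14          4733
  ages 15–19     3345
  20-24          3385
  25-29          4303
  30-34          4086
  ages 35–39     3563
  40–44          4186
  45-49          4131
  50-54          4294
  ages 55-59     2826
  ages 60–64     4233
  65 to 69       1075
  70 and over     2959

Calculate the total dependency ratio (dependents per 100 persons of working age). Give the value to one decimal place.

0–14: 6246 + 4261 + 4733 = 15240
15–64: 3345 + 3385 + 4303 + 4086 + 3563 + 4186 + 4131 + 4294 + 2826 + 4233 = 38352
65+: 1075 + 2959 = 4034
Total dependency ratio = (15240 + 4034) / 38352 × 100 = 19274 / 38352 × 100 = 50.3

Total dependency ratio: 50.3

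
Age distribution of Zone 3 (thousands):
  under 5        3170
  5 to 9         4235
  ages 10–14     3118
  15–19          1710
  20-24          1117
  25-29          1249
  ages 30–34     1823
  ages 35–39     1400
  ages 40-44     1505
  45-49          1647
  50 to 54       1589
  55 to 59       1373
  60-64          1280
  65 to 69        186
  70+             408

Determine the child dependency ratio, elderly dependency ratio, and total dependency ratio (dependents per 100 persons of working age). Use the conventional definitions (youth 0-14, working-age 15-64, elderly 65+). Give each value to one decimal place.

Youth dependency ratio: 71.6
Old-age dependency ratio: 4.0
Total dependency ratio: 75.7

0–14: 3170 + 4235 + 3118 = 10523
15–64: 1710 + 1117 + 1249 + 1823 + 1400 + 1505 + 1647 + 1589 + 1373 + 1280 = 14693
65+: 186 + 408 = 594
Youth dependency ratio = 10523 / 14693 × 100 = 71.6
Old-age dependency ratio = 594 / 14693 × 100 = 4.0
Total dependency ratio = (10523 + 594) / 14693 × 100 = 11117 / 14693 × 100 = 75.7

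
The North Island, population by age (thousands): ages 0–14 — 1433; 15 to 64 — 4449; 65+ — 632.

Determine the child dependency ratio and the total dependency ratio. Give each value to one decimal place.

Youth dependency ratio = 1433 / 4449 × 100 = 32.2
Total dependency ratio = (1433 + 632) / 4449 × 100 = 2065 / 4449 × 100 = 46.4

Youth dependency ratio: 32.2
Total dependency ratio: 46.4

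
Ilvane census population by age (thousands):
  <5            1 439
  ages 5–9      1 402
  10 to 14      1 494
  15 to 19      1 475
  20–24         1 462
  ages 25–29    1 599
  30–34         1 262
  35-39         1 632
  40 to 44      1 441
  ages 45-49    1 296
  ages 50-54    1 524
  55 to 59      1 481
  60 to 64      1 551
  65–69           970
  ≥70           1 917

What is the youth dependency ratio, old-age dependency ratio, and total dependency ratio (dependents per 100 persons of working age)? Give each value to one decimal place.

Youth dependency ratio: 29.4
Old-age dependency ratio: 19.6
Total dependency ratio: 49.1

0–14: 1 439 + 1 402 + 1 494 = 4 335
15–64: 1 475 + 1 462 + 1 599 + 1 262 + 1 632 + 1 441 + 1 296 + 1 524 + 1 481 + 1 551 = 14 723
65+: 970 + 1 917 = 2 887
Youth dependency ratio = 4 335 / 14 723 × 100 = 29.4
Old-age dependency ratio = 2 887 / 14 723 × 100 = 19.6
Total dependency ratio = (4 335 + 2 887) / 14 723 × 100 = 7 222 / 14 723 × 100 = 49.1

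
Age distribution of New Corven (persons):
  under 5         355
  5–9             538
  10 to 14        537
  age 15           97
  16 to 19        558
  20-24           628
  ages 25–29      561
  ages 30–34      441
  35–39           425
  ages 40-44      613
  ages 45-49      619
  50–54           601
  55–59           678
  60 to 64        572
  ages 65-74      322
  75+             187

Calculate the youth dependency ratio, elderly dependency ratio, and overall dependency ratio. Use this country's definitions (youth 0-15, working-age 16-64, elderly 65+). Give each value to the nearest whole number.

0–15: 355 + 538 + 537 + 97 = 1,527
16–64: 558 + 628 + 561 + 441 + 425 + 613 + 619 + 601 + 678 + 572 = 5,696
65+: 322 + 187 = 509
Youth dependency ratio = 1,527 / 5,696 × 100 = 27
Old-age dependency ratio = 509 / 5,696 × 100 = 9
Total dependency ratio = (1,527 + 509) / 5,696 × 100 = 2,036 / 5,696 × 100 = 36

Youth dependency ratio: 27
Old-age dependency ratio: 9
Total dependency ratio: 36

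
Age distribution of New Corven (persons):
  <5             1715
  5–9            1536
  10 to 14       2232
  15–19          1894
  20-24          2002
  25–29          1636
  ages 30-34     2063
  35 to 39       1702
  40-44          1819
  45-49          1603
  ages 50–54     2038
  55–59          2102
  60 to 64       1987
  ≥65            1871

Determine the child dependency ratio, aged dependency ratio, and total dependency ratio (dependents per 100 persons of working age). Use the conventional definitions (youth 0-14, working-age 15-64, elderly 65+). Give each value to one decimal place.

Youth dependency ratio: 29.1
Old-age dependency ratio: 9.9
Total dependency ratio: 39.0

0–14: 1715 + 1536 + 2232 = 5483
15–64: 1894 + 2002 + 1636 + 2063 + 1702 + 1819 + 1603 + 2038 + 2102 + 1987 = 18846
65+: 1871
Youth dependency ratio = 5483 / 18846 × 100 = 29.1
Old-age dependency ratio = 1871 / 18846 × 100 = 9.9
Total dependency ratio = (5483 + 1871) / 18846 × 100 = 7354 / 18846 × 100 = 39.0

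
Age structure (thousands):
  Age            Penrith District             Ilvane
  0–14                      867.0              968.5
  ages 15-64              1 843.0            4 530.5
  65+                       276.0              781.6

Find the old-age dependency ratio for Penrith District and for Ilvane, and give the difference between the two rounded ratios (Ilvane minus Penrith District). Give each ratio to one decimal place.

Penrith District: 15.0
Ilvane: 17.3
Difference: +2.3

Penrith District: 276.0 / 1 843.0 × 100 = 15.0
Ilvane: 781.6 / 4 530.5 × 100 = 17.3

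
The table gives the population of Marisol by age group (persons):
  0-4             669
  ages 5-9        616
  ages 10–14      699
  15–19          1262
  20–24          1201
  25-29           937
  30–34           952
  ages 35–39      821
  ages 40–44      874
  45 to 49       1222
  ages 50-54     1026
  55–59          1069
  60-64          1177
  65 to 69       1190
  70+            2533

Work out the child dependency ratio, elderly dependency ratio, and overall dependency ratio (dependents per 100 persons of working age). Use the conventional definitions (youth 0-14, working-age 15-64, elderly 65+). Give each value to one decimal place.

Youth dependency ratio: 18.8
Old-age dependency ratio: 35.3
Total dependency ratio: 54.1

0–14: 669 + 616 + 699 = 1984
15–64: 1262 + 1201 + 937 + 952 + 821 + 874 + 1222 + 1026 + 1069 + 1177 = 10541
65+: 1190 + 2533 = 3723
Youth dependency ratio = 1984 / 10541 × 100 = 18.8
Old-age dependency ratio = 3723 / 10541 × 100 = 35.3
Total dependency ratio = (1984 + 3723) / 10541 × 100 = 5707 / 10541 × 100 = 54.1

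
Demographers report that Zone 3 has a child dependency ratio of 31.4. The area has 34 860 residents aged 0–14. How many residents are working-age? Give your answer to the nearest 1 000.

Working-age: 111 000

Youth dependency ratio = youth / working-age × 100
31.4 = 34 860 / W × 100
⇒ 111 000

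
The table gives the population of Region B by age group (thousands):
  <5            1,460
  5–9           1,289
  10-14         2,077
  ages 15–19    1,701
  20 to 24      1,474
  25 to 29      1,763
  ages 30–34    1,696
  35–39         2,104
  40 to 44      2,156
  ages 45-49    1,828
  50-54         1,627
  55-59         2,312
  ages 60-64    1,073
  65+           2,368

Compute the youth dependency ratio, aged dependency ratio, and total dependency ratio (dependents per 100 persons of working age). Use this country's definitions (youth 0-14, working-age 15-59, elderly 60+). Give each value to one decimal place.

Youth dependency ratio: 29.0
Old-age dependency ratio: 20.7
Total dependency ratio: 49.6

0–14: 1,460 + 1,289 + 2,077 = 4,826
15–59: 1,701 + 1,474 + 1,763 + 1,696 + 2,104 + 2,156 + 1,828 + 1,627 + 2,312 = 16,661
60+: 1,073 + 2,368 = 3,441
Youth dependency ratio = 4,826 / 16,661 × 100 = 29.0
Old-age dependency ratio = 3,441 / 16,661 × 100 = 20.7
Total dependency ratio = (4,826 + 3,441) / 16,661 × 100 = 8,267 / 16,661 × 100 = 49.6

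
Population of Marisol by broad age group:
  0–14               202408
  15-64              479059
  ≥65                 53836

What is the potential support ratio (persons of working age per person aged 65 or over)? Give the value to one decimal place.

Potential support ratio = 479059 / 53836 = 8.9

Potential support ratio: 8.9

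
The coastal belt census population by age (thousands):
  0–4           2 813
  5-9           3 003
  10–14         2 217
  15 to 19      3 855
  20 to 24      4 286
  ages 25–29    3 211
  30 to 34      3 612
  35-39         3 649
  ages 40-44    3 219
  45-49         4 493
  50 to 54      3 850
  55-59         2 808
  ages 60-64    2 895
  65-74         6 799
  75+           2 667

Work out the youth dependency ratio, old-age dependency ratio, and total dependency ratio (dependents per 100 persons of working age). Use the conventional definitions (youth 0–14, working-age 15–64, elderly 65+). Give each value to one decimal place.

0–14: 2 813 + 3 003 + 2 217 = 8 033
15–64: 3 855 + 4 286 + 3 211 + 3 612 + 3 649 + 3 219 + 4 493 + 3 850 + 2 808 + 2 895 = 35 878
65+: 6 799 + 2 667 = 9 466
Youth dependency ratio = 8 033 / 35 878 × 100 = 22.4
Old-age dependency ratio = 9 466 / 35 878 × 100 = 26.4
Total dependency ratio = (8 033 + 9 466) / 35 878 × 100 = 17 499 / 35 878 × 100 = 48.8

Youth dependency ratio: 22.4
Old-age dependency ratio: 26.4
Total dependency ratio: 48.8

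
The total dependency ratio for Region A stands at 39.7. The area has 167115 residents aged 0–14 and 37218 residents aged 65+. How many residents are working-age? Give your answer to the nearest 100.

Total dependency ratio = (youth + elderly) / working-age × 100
39.7 = (167115 + 37218) / W × 100
⇒ 514700

Working-age: 514700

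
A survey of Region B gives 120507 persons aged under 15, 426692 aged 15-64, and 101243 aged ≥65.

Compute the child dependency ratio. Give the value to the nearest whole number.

Youth dependency ratio: 28

Youth dependency ratio = 120507 / 426692 × 100 = 28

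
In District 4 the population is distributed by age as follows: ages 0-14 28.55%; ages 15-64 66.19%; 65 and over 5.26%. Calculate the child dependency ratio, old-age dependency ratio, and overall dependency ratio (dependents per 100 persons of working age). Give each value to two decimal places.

Youth dependency ratio: 43.13
Old-age dependency ratio: 7.95
Total dependency ratio: 51.08

Youth dependency ratio = 28.55 / 66.19 × 100 = 43.13
Old-age dependency ratio = 5.26 / 66.19 × 100 = 7.95
Total dependency ratio = (28.55 + 5.26) / 66.19 × 100 = 33.81 / 66.19 × 100 = 51.08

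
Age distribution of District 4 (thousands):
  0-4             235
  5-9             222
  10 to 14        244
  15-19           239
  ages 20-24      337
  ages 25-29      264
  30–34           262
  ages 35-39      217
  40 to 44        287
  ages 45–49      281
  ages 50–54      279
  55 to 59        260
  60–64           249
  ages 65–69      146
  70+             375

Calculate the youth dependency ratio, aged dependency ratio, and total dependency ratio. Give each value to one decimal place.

Youth dependency ratio: 26.2
Old-age dependency ratio: 19.5
Total dependency ratio: 45.7

0–14: 235 + 222 + 244 = 701
15–64: 239 + 337 + 264 + 262 + 217 + 287 + 281 + 279 + 260 + 249 = 2,675
65+: 146 + 375 = 521
Youth dependency ratio = 701 / 2,675 × 100 = 26.2
Old-age dependency ratio = 521 / 2,675 × 100 = 19.5
Total dependency ratio = (701 + 521) / 2,675 × 100 = 1,222 / 2,675 × 100 = 45.7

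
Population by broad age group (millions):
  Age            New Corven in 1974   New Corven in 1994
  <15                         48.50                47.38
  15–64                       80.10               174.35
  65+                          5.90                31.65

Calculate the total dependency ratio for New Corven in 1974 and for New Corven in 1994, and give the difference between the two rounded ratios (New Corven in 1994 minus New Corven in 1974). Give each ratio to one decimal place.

New Corven in 1974: (48.50 + 5.90) / 80.10 × 100 = 54.40 / 80.10 × 100 = 67.9
New Corven in 1994: (47.38 + 31.65) / 174.35 × 100 = 79.03 / 174.35 × 100 = 45.3

New Corven in 1974: 67.9
New Corven in 1994: 45.3
Difference: -22.6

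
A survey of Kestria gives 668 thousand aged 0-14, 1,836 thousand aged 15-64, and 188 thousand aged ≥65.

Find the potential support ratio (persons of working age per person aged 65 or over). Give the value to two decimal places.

Potential support ratio = 1,836 / 188 = 9.77

Potential support ratio: 9.77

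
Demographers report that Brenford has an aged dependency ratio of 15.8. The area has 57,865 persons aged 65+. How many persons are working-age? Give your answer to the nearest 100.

Working-age: 366,200

Old-age dependency ratio = elderly / working-age × 100
15.8 = 57,865 / W × 100
⇒ 366,200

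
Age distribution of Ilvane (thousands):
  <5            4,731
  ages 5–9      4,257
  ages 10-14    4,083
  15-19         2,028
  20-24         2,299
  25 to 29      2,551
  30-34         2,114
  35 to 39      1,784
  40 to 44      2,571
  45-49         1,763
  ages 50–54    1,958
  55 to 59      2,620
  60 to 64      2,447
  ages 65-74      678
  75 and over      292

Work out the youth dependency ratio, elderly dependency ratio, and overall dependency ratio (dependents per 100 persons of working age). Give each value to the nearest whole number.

0–14: 4,731 + 4,257 + 4,083 = 13,071
15–64: 2,028 + 2,299 + 2,551 + 2,114 + 1,784 + 2,571 + 1,763 + 1,958 + 2,620 + 2,447 = 22,135
65+: 678 + 292 = 970
Youth dependency ratio = 13,071 / 22,135 × 100 = 59
Old-age dependency ratio = 970 / 22,135 × 100 = 4
Total dependency ratio = (13,071 + 970) / 22,135 × 100 = 14,041 / 22,135 × 100 = 63

Youth dependency ratio: 59
Old-age dependency ratio: 4
Total dependency ratio: 63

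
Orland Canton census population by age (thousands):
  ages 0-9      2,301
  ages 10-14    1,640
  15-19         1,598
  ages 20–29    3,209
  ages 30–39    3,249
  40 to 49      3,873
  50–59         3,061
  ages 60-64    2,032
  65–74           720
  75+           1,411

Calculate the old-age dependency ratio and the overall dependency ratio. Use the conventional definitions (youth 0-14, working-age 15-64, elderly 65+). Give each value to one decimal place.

0–14: 2,301 + 1,640 = 3,941
15–64: 1,598 + 3,209 + 3,249 + 3,873 + 3,061 + 2,032 = 17,022
65+: 720 + 1,411 = 2,131
Old-age dependency ratio = 2,131 / 17,022 × 100 = 12.5
Total dependency ratio = (3,941 + 2,131) / 17,022 × 100 = 6,072 / 17,022 × 100 = 35.7

Old-age dependency ratio: 12.5
Total dependency ratio: 35.7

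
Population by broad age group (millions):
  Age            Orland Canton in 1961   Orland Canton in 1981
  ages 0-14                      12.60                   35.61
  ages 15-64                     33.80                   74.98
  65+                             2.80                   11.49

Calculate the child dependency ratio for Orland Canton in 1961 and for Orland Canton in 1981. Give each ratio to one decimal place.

Orland Canton in 1961: 37.3
Orland Canton in 1981: 47.5

Orland Canton in 1961: 12.60 / 33.80 × 100 = 37.3
Orland Canton in 1981: 35.61 / 74.98 × 100 = 47.5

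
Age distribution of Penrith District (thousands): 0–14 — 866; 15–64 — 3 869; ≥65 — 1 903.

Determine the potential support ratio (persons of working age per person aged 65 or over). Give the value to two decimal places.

Potential support ratio: 2.03

Potential support ratio = 3 869 / 1 903 = 2.03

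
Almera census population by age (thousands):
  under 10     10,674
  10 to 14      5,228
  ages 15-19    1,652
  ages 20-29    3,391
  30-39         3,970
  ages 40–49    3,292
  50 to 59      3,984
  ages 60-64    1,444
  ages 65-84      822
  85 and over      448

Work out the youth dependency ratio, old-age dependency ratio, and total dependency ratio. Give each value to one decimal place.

0–14: 10,674 + 5,228 = 15,902
15–64: 1,652 + 3,391 + 3,970 + 3,292 + 3,984 + 1,444 = 17,733
65+: 822 + 448 = 1,270
Youth dependency ratio = 15,902 / 17,733 × 100 = 89.7
Old-age dependency ratio = 1,270 / 17,733 × 100 = 7.2
Total dependency ratio = (15,902 + 1,270) / 17,733 × 100 = 17,172 / 17,733 × 100 = 96.8

Youth dependency ratio: 89.7
Old-age dependency ratio: 7.2
Total dependency ratio: 96.8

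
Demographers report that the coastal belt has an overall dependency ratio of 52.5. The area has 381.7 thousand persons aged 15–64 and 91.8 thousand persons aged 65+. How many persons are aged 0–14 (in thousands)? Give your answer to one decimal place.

Aged 0–14: 108.6

Total dependency ratio = (youth + elderly) / working-age × 100
52.5 = (Y + 91.8) / 381.7 × 100
⇒ 108.6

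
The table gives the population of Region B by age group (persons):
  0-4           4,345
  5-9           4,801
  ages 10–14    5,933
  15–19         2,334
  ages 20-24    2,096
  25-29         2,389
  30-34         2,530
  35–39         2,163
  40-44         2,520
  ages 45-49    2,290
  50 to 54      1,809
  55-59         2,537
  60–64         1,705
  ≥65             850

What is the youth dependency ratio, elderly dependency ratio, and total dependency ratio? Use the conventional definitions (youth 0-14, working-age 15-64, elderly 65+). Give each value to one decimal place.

Youth dependency ratio: 67.4
Old-age dependency ratio: 3.8
Total dependency ratio: 71.2

0–14: 4,345 + 4,801 + 5,933 = 15,079
15–64: 2,334 + 2,096 + 2,389 + 2,530 + 2,163 + 2,520 + 2,290 + 1,809 + 2,537 + 1,705 = 22,373
65+: 850
Youth dependency ratio = 15,079 / 22,373 × 100 = 67.4
Old-age dependency ratio = 850 / 22,373 × 100 = 3.8
Total dependency ratio = (15,079 + 850) / 22,373 × 100 = 15,929 / 22,373 × 100 = 71.2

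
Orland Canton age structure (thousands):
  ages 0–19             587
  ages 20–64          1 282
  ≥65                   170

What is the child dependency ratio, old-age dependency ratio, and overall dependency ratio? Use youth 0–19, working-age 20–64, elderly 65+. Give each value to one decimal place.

Youth dependency ratio = 587 / 1 282 × 100 = 45.8
Old-age dependency ratio = 170 / 1 282 × 100 = 13.3
Total dependency ratio = (587 + 170) / 1 282 × 100 = 757 / 1 282 × 100 = 59.0

Youth dependency ratio: 45.8
Old-age dependency ratio: 13.3
Total dependency ratio: 59.0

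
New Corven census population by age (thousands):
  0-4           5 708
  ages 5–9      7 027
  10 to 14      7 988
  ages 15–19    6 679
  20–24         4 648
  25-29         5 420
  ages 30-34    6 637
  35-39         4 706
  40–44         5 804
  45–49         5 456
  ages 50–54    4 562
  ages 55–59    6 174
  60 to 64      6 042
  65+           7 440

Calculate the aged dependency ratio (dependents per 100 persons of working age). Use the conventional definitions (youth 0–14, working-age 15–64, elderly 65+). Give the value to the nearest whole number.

0–14: 5 708 + 7 027 + 7 988 = 20 723
15–64: 6 679 + 4 648 + 5 420 + 6 637 + 4 706 + 5 804 + 5 456 + 4 562 + 6 174 + 6 042 = 56 128
65+: 7 440
Old-age dependency ratio = 7 440 / 56 128 × 100 = 13

Old-age dependency ratio: 13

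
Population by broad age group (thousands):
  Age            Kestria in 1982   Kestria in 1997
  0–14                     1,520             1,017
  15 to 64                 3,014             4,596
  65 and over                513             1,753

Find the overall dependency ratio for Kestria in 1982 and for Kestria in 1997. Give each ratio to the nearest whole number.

Kestria in 1982: (1,520 + 513) / 3,014 × 100 = 2,033 / 3,014 × 100 = 67
Kestria in 1997: (1,017 + 1,753) / 4,596 × 100 = 2,770 / 4,596 × 100 = 60

Kestria in 1982: 67
Kestria in 1997: 60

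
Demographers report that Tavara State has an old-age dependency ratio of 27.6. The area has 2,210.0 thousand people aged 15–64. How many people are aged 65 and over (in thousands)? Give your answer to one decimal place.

Aged 65 and over: 610.0

Old-age dependency ratio = elderly / working-age × 100
27.6 = E / 2,210.0 × 100
⇒ 610.0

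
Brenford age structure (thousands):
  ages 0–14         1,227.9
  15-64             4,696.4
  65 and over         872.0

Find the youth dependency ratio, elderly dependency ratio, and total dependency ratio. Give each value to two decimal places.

Youth dependency ratio: 26.15
Old-age dependency ratio: 18.57
Total dependency ratio: 44.71

Youth dependency ratio = 1,227.9 / 4,696.4 × 100 = 26.15
Old-age dependency ratio = 872.0 / 4,696.4 × 100 = 18.57
Total dependency ratio = (1,227.9 + 872.0) / 4,696.4 × 100 = 2,099.9 / 4,696.4 × 100 = 44.71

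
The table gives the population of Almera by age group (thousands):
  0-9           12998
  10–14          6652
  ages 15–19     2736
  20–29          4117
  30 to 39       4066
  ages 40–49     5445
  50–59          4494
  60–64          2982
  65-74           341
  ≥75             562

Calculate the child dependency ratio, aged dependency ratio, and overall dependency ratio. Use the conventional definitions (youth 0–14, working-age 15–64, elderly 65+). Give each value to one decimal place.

0–14: 12998 + 6652 = 19650
15–64: 2736 + 4117 + 4066 + 5445 + 4494 + 2982 = 23840
65+: 341 + 562 = 903
Youth dependency ratio = 19650 / 23840 × 100 = 82.4
Old-age dependency ratio = 903 / 23840 × 100 = 3.8
Total dependency ratio = (19650 + 903) / 23840 × 100 = 20553 / 23840 × 100 = 86.2

Youth dependency ratio: 82.4
Old-age dependency ratio: 3.8
Total dependency ratio: 86.2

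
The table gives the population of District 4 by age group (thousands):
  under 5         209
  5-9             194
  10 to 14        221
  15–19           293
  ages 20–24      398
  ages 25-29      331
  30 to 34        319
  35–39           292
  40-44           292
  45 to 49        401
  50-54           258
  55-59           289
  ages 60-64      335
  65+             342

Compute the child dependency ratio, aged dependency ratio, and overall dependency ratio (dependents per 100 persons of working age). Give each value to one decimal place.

Youth dependency ratio: 19.5
Old-age dependency ratio: 10.7
Total dependency ratio: 30.1

0–14: 209 + 194 + 221 = 624
15–64: 293 + 398 + 331 + 319 + 292 + 292 + 401 + 258 + 289 + 335 = 3 208
65+: 342
Youth dependency ratio = 624 / 3 208 × 100 = 19.5
Old-age dependency ratio = 342 / 3 208 × 100 = 10.7
Total dependency ratio = (624 + 342) / 3 208 × 100 = 966 / 3 208 × 100 = 30.1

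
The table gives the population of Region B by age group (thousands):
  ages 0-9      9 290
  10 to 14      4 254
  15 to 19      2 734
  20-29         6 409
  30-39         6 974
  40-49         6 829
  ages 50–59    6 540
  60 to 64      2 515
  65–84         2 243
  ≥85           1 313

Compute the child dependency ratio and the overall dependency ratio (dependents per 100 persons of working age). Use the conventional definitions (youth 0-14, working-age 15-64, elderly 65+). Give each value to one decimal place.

0–14: 9 290 + 4 254 = 13 544
15–64: 2 734 + 6 409 + 6 974 + 6 829 + 6 540 + 2 515 = 32 001
65+: 2 243 + 1 313 = 3 556
Youth dependency ratio = 13 544 / 32 001 × 100 = 42.3
Total dependency ratio = (13 544 + 3 556) / 32 001 × 100 = 17 100 / 32 001 × 100 = 53.4

Youth dependency ratio: 42.3
Total dependency ratio: 53.4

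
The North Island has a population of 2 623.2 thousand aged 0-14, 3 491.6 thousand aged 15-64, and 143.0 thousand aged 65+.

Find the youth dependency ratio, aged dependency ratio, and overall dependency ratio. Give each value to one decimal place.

Youth dependency ratio: 75.1
Old-age dependency ratio: 4.1
Total dependency ratio: 79.2

Youth dependency ratio = 2 623.2 / 3 491.6 × 100 = 75.1
Old-age dependency ratio = 143.0 / 3 491.6 × 100 = 4.1
Total dependency ratio = (2 623.2 + 143.0) / 3 491.6 × 100 = 2 766.2 / 3 491.6 × 100 = 79.2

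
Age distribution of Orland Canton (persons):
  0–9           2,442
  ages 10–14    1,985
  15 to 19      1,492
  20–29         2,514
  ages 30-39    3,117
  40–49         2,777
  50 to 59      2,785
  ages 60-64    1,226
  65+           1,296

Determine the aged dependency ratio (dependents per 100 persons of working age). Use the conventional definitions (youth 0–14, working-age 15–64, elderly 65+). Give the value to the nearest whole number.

0–14: 2,442 + 1,985 = 4,427
15–64: 1,492 + 2,514 + 3,117 + 2,777 + 2,785 + 1,226 = 13,911
65+: 1,296
Old-age dependency ratio = 1,296 / 13,911 × 100 = 9

Old-age dependency ratio: 9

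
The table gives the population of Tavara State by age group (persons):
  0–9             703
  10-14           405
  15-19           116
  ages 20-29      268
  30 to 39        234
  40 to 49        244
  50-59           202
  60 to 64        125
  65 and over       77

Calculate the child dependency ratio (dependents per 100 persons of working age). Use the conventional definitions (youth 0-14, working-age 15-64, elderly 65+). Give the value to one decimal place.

0–14: 703 + 405 = 1 108
15–64: 116 + 268 + 234 + 244 + 202 + 125 = 1 189
65+: 77
Youth dependency ratio = 1 108 / 1 189 × 100 = 93.2

Youth dependency ratio: 93.2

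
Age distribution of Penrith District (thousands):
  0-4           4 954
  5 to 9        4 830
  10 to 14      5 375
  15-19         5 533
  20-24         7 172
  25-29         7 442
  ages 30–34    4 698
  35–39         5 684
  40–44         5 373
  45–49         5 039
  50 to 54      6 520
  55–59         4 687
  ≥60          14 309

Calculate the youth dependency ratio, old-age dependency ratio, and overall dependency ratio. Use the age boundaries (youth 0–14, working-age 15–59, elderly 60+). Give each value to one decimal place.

Youth dependency ratio: 29.1
Old-age dependency ratio: 27.4
Total dependency ratio: 56.5

0–14: 4 954 + 4 830 + 5 375 = 15 159
15–59: 5 533 + 7 172 + 7 442 + 4 698 + 5 684 + 5 373 + 5 039 + 6 520 + 4 687 = 52 148
60+: 14 309
Youth dependency ratio = 15 159 / 52 148 × 100 = 29.1
Old-age dependency ratio = 14 309 / 52 148 × 100 = 27.4
Total dependency ratio = (15 159 + 14 309) / 52 148 × 100 = 29 468 / 52 148 × 100 = 56.5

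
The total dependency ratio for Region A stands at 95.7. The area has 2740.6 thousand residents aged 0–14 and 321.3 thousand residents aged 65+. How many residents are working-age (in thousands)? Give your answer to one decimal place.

Total dependency ratio = (youth + elderly) / working-age × 100
95.7 = (2740.6 + 321.3) / W × 100
⇒ 3199.5

Working-age: 3199.5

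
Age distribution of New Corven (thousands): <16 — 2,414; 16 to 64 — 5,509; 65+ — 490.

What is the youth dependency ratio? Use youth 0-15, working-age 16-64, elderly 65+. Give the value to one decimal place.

Youth dependency ratio: 43.8

Youth dependency ratio = 2,414 / 5,509 × 100 = 43.8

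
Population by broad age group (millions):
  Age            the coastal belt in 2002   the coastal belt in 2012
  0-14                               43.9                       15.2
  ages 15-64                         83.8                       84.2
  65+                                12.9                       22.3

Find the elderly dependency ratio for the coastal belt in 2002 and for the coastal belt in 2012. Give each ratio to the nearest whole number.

the coastal belt in 2002: 15
the coastal belt in 2012: 26

the coastal belt in 2002: 12.9 / 83.8 × 100 = 15
the coastal belt in 2012: 22.3 / 84.2 × 100 = 26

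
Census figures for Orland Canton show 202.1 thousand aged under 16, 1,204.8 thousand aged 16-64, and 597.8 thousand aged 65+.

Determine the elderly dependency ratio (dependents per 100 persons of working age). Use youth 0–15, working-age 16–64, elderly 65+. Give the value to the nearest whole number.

Old-age dependency ratio: 50

Old-age dependency ratio = 597.8 / 1,204.8 × 100 = 50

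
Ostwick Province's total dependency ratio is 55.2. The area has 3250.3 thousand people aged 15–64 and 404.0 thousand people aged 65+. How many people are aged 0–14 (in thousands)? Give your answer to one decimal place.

Aged 0–14: 1390.2

Total dependency ratio = (youth + elderly) / working-age × 100
55.2 = (Y + 404.0) / 3250.3 × 100
⇒ 1390.2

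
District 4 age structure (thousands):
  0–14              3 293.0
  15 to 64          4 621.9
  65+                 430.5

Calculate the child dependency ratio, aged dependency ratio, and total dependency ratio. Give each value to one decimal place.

Youth dependency ratio = 3 293.0 / 4 621.9 × 100 = 71.2
Old-age dependency ratio = 430.5 / 4 621.9 × 100 = 9.3
Total dependency ratio = (3 293.0 + 430.5) / 4 621.9 × 100 = 3 723.5 / 4 621.9 × 100 = 80.6

Youth dependency ratio: 71.2
Old-age dependency ratio: 9.3
Total dependency ratio: 80.6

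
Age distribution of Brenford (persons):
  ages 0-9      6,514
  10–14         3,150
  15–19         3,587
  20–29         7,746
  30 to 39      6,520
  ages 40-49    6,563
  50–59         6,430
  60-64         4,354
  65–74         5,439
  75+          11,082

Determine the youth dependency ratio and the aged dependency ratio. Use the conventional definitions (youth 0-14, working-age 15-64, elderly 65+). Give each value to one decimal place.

0–14: 6,514 + 3,150 = 9,664
15–64: 3,587 + 7,746 + 6,520 + 6,563 + 6,430 + 4,354 = 35,200
65+: 5,439 + 11,082 = 16,521
Youth dependency ratio = 9,664 / 35,200 × 100 = 27.5
Old-age dependency ratio = 16,521 / 35,200 × 100 = 46.9

Youth dependency ratio: 27.5
Old-age dependency ratio: 46.9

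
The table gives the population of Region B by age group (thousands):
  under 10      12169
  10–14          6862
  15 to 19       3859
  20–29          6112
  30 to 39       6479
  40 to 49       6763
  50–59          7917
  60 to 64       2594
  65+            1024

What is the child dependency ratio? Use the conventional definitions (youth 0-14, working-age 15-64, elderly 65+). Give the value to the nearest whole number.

0–14: 12169 + 6862 = 19031
15–64: 3859 + 6112 + 6479 + 6763 + 7917 + 2594 = 33724
65+: 1024
Youth dependency ratio = 19031 / 33724 × 100 = 56

Youth dependency ratio: 56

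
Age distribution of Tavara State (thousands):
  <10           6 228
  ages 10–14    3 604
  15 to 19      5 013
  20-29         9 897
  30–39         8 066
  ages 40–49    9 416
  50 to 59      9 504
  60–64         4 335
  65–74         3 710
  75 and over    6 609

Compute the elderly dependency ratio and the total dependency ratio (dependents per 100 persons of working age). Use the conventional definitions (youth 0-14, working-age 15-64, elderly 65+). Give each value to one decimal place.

Old-age dependency ratio: 22.3
Total dependency ratio: 43.6

0–14: 6 228 + 3 604 = 9 832
15–64: 5 013 + 9 897 + 8 066 + 9 416 + 9 504 + 4 335 = 46 231
65+: 3 710 + 6 609 = 10 319
Old-age dependency ratio = 10 319 / 46 231 × 100 = 22.3
Total dependency ratio = (9 832 + 10 319) / 46 231 × 100 = 20 151 / 46 231 × 100 = 43.6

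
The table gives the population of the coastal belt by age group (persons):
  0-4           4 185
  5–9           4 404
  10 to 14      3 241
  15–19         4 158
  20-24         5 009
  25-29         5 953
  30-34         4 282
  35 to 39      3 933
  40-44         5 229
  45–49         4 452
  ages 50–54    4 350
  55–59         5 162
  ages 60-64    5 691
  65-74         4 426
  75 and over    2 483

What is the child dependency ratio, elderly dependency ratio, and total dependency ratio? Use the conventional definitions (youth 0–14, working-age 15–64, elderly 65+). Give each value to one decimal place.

0–14: 4 185 + 4 404 + 3 241 = 11 830
15–64: 4 158 + 5 009 + 5 953 + 4 282 + 3 933 + 5 229 + 4 452 + 4 350 + 5 162 + 5 691 = 48 219
65+: 4 426 + 2 483 = 6 909
Youth dependency ratio = 11 830 / 48 219 × 100 = 24.5
Old-age dependency ratio = 6 909 / 48 219 × 100 = 14.3
Total dependency ratio = (11 830 + 6 909) / 48 219 × 100 = 18 739 / 48 219 × 100 = 38.9

Youth dependency ratio: 24.5
Old-age dependency ratio: 14.3
Total dependency ratio: 38.9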